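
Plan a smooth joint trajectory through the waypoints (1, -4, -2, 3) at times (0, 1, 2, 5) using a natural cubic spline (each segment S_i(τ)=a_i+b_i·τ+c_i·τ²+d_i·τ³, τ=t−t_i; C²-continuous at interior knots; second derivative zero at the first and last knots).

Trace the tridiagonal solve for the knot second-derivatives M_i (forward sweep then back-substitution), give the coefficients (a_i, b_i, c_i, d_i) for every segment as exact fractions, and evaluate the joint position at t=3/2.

  seg 0: a=1 b=-634/93 c=0 d=169/93
  seg 1: a=-4 b=-127/93 c=169/31 d=-194/93
  seg 2: a=-2 b=305/93 c=-25/31 d=25/279
S(3/2) = -111/31

Δ: Δ0=-5, Δ1=2, Δ2=5/3
row 1: diag=4, rhs=42; c'=1/4, d'=21/2
row 2: denom=8−1·1/4=31/4; d'=(-2−1·21/2)/(31/4)=-50/31
back: M2=-50/31
back: M1=21/2−1/4·-50/31=338/31
M: M0=0, M1=338/31, M2=-50/31, M3=0
seg 0: a=1, c=M0/2=0, d=(M1−M0)/(6·1)=169/93, b=Δ0−h0·(2M0+M1)/6=-634/93
seg 1: a=-4, c=M1/2=169/31, d=(M2−M1)/(6·1)=-194/93, b=Δ1−h1·(2M1+M2)/6=-127/93
seg 2: a=-2, c=M2/2=-25/31, d=(M3−M2)/(6·3)=25/279, b=Δ2−h2·(2M2+M3)/6=305/93
t_q=3/2 → seg 1, τ=1/2; S=-4+-127/93·τ+169/31·τ²+-194/93·τ³=-111/31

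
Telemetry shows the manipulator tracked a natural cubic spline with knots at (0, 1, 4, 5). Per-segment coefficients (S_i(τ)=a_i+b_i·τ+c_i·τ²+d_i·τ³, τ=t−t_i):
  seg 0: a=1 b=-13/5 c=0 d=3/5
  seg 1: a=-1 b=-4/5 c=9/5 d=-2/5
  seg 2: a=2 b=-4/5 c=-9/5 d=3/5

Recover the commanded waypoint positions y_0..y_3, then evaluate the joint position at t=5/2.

y_0=1 y_1=-1 y_2=2 y_3=0
S(5/2) = 1/2

y_0 = S_0(0) = a_0 = 1
y_1 = S_1(0) = a_1 = -1
y_2 = S_2(0) = a_2 = 2
y_3 = S_2(1) = 0
t_q=5/2 is in segment 1 (τ=3/2); S_1(τ)=1/2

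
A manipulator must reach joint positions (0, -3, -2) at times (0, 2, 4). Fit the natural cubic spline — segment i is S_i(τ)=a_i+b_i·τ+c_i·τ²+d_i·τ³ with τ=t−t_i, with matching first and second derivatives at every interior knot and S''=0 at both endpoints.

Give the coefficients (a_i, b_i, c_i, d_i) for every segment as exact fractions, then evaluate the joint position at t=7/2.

Δ: Δ0=-3/2, Δ1=1/2
row 1: diag=8, rhs=12; c'=1/4, d'=3/2
back: M1=3/2
M: M0=0, M1=3/2, M2=0
seg 0: a=0, c=M0/2=0, d=(M1−M0)/(6·2)=1/8, b=Δ0−h0·(2M0+M1)/6=-2
seg 1: a=-3, c=M1/2=3/4, d=(M2−M1)/(6·2)=-1/8, b=Δ1−h1·(2M1+M2)/6=-1/2
t_q=7/2 → seg 1, τ=3/2; S=-3+-1/2·τ+3/4·τ²+-1/8·τ³=-159/64

  seg 0: a=0 b=-2 c=0 d=1/8
  seg 1: a=-3 b=-1/2 c=3/4 d=-1/8
S(7/2) = -159/64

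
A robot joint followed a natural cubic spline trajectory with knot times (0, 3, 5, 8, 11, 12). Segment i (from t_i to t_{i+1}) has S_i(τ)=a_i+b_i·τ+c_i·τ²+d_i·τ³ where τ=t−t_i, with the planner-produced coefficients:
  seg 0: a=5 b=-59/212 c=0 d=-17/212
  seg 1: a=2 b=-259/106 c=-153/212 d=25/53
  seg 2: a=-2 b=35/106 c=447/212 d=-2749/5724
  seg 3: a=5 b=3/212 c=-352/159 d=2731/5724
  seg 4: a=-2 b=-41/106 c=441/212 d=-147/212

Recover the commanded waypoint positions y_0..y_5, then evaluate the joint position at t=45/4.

y_0 = S_0(0) = a_0 = 5
y_1 = S_1(0) = a_1 = 2
y_2 = S_2(0) = a_2 = -2
y_3 = S_3(0) = a_3 = 5
y_4 = S_4(0) = a_4 = -2
y_5 = S_4(1) = -1
t_q=45/4 is in segment 4 (τ=1/4); S_4(τ)=-26831/13568

y_0=5 y_1=2 y_2=-2 y_3=5 y_4=-2 y_5=-1
S(45/4) = -26831/13568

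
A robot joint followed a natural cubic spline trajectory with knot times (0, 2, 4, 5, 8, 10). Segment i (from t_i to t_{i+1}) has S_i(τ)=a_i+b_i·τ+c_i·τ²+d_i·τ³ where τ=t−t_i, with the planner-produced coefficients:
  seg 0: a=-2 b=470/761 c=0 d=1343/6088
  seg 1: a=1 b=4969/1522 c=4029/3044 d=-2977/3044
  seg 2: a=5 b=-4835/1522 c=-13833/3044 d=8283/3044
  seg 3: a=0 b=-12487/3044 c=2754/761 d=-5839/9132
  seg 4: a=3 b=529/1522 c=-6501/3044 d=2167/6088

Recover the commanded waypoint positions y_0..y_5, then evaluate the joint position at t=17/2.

y_0 = S_0(0) = a_0 = -2
y_1 = S_1(0) = a_1 = 1
y_2 = S_2(0) = a_2 = 5
y_3 = S_3(0) = a_3 = 0
y_4 = S_4(0) = a_4 = 3
y_5 = S_4(2) = -2
t_q=17/2 is in segment 4 (τ=1/2); S_4(τ)=130739/48704

y_0=-2 y_1=1 y_2=5 y_3=0 y_4=3 y_5=-2
S(17/2) = 130739/48704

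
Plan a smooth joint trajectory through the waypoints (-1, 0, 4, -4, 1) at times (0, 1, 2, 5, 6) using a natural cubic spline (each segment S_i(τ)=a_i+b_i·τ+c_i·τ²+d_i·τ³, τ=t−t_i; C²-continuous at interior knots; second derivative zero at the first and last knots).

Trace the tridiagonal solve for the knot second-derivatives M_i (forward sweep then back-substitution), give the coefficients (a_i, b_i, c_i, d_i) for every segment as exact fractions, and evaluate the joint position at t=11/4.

Δ: Δ0=1, Δ1=4, Δ2=-8/3, Δ3=5
row 1: diag=4, rhs=18; c'=1/4, d'=9/2
row 2: denom=8−1·1/4=31/4; d'=(-40−1·9/2)/(31/4)=-178/31
row 3: denom=8−3·12/31=212/31; d'=(46−3·-178/31)/(212/31)=490/53
back: M3=490/53
back: M2=-178/31−12/31·490/53=-494/53
back: M1=9/2−1/4·-494/53=362/53
M: M0=0, M1=362/53, M2=-494/53, M3=490/53, M4=0
seg 0: a=-1, c=M0/2=0, d=(M1−M0)/(6·1)=181/159, b=Δ0−h0·(2M0+M1)/6=-22/159
seg 1: a=0, c=M1/2=181/53, d=(M2−M1)/(6·1)=-428/159, b=Δ1−h1·(2M1+M2)/6=521/159
seg 2: a=4, c=M2/2=-247/53, d=(M3−M2)/(6·3)=164/159, b=Δ2−h2·(2M2+M3)/6=323/159
seg 3: a=-4, c=M3/2=245/53, d=(M4−M3)/(6·1)=-245/159, b=Δ3−h3·(2M3+M4)/6=305/159
t_q=11/4 → seg 2, τ=3/4; S=4+323/159·τ+-247/53·τ²+164/159·τ³=1415/424

  seg 0: a=-1 b=-22/159 c=0 d=181/159
  seg 1: a=0 b=521/159 c=181/53 d=-428/159
  seg 2: a=4 b=323/159 c=-247/53 d=164/159
  seg 3: a=-4 b=305/159 c=245/53 d=-245/159
S(11/4) = 1415/424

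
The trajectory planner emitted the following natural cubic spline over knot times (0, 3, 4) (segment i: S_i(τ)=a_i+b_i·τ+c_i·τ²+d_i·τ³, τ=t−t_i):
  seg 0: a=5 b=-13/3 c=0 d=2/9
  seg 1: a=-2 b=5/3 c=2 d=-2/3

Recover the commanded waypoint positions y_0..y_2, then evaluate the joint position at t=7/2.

y_0 = S_0(0) = a_0 = 5
y_1 = S_1(0) = a_1 = -2
y_2 = S_1(1) = 1
t_q=7/2 is in segment 1 (τ=1/2); S_1(τ)=-3/4

y_0=5 y_1=-2 y_2=1
S(7/2) = -3/4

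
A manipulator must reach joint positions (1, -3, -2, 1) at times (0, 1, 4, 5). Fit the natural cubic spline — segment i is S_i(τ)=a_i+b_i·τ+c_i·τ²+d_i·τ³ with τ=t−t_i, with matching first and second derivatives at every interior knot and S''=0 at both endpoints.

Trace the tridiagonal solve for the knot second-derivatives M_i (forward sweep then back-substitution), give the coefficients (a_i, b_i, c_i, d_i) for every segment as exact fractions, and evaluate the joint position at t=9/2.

  seg 0: a=1 b=-148/33 c=0 d=16/33
  seg 1: a=-3 b=-100/33 c=16/11 d=-1/9
  seg 2: a=-2 b=89/33 c=5/11 d=-5/33
S(9/2) = -49/88

Δ: Δ0=-4, Δ1=1/3, Δ2=3
row 1: diag=8, rhs=26; c'=3/8, d'=13/4
row 2: denom=8−3·3/8=55/8; d'=(16−3·13/4)/(55/8)=10/11
back: M2=10/11
back: M1=13/4−3/8·10/11=32/11
M: M0=0, M1=32/11, M2=10/11, M3=0
seg 0: a=1, c=M0/2=0, d=(M1−M0)/(6·1)=16/33, b=Δ0−h0·(2M0+M1)/6=-148/33
seg 1: a=-3, c=M1/2=16/11, d=(M2−M1)/(6·3)=-1/9, b=Δ1−h1·(2M1+M2)/6=-100/33
seg 2: a=-2, c=M2/2=5/11, d=(M3−M2)/(6·1)=-5/33, b=Δ2−h2·(2M2+M3)/6=89/33
t_q=9/2 → seg 2, τ=1/2; S=-2+89/33·τ+5/11·τ²+-5/33·τ³=-49/88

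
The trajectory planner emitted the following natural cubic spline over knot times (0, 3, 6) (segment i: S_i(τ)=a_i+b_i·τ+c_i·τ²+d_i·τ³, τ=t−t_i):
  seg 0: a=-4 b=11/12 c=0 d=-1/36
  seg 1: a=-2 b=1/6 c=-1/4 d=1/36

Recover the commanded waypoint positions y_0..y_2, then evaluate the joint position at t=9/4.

y_0 = S_0(0) = a_0 = -4
y_1 = S_1(0) = a_1 = -2
y_2 = S_1(3) = -3
t_q=9/4 is in segment 0 (τ=9/4); S_0(τ)=-577/256

y_0=-4 y_1=-2 y_2=-3
S(9/4) = -577/256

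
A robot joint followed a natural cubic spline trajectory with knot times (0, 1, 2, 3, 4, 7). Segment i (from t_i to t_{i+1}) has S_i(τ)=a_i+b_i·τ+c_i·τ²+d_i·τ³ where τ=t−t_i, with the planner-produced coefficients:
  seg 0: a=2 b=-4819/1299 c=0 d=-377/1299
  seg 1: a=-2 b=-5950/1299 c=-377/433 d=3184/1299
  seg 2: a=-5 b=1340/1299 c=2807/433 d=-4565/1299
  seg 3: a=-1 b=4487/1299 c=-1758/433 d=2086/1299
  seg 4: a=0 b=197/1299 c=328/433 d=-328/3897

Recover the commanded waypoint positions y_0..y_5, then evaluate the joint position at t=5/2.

y_0=2 y_1=-2 y_2=-5 y_3=-1 y_4=0 y_5=5
S(5/2) = -11441/3464

y_0 = S_0(0) = a_0 = 2
y_1 = S_1(0) = a_1 = -2
y_2 = S_2(0) = a_2 = -5
y_3 = S_3(0) = a_3 = -1
y_4 = S_4(0) = a_4 = 0
y_5 = S_4(3) = 5
t_q=5/2 is in segment 2 (τ=1/2); S_2(τ)=-11441/3464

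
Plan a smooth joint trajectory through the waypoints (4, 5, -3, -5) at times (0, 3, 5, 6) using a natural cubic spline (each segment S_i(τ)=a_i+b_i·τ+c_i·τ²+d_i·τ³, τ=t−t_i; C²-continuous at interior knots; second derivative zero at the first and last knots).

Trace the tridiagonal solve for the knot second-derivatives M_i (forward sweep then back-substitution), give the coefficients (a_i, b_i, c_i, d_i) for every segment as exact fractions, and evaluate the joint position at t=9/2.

Δ: Δ0=1/3, Δ1=-4, Δ2=-2
row 1: diag=10, rhs=-26; c'=1/5, d'=-13/5
row 2: denom=6−2·1/5=28/5; d'=(12−2·-13/5)/(28/5)=43/14
back: M2=43/14
back: M1=-13/5−1/5·43/14=-45/14
M: M0=0, M1=-45/14, M2=43/14, M3=0
seg 0: a=4, c=M0/2=0, d=(M1−M0)/(6·3)=-5/28, b=Δ0−h0·(2M0+M1)/6=163/84
seg 1: a=5, c=M1/2=-45/28, d=(M2−M1)/(6·2)=11/21, b=Δ1−h1·(2M1+M2)/6=-121/42
seg 2: a=-3, c=M2/2=43/28, d=(M3−M2)/(6·1)=-43/84, b=Δ2−h2·(2M2+M3)/6=-127/42
t_q=9/2 → seg 1, τ=3/2; S=5+-121/42·τ+-45/28·τ²+11/21·τ³=-131/112

  seg 0: a=4 b=163/84 c=0 d=-5/28
  seg 1: a=5 b=-121/42 c=-45/28 d=11/21
  seg 2: a=-3 b=-127/42 c=43/28 d=-43/84
S(9/2) = -131/112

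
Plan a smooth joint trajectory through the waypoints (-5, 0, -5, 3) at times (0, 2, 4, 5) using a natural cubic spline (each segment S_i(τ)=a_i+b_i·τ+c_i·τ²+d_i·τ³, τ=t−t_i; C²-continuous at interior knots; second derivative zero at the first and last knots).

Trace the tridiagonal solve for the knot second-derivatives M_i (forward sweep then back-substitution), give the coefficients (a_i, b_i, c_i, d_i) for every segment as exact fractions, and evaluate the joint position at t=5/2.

  seg 0: a=-5 b=53/11 c=0 d=-51/88
  seg 1: a=0 b=-47/22 c=-153/44 d=145/88
  seg 2: a=-5 b=41/11 c=141/22 d=-47/22
S(5/2) = -1219/704

Δ: Δ0=5/2, Δ1=-5/2, Δ2=8
row 1: diag=8, rhs=-30; c'=1/4, d'=-15/4
row 2: denom=6−2·1/4=11/2; d'=(63−2·-15/4)/(11/2)=141/11
back: M2=141/11
back: M1=-15/4−1/4·141/11=-153/22
M: M0=0, M1=-153/22, M2=141/11, M3=0
seg 0: a=-5, c=M0/2=0, d=(M1−M0)/(6·2)=-51/88, b=Δ0−h0·(2M0+M1)/6=53/11
seg 1: a=0, c=M1/2=-153/44, d=(M2−M1)/(6·2)=145/88, b=Δ1−h1·(2M1+M2)/6=-47/22
seg 2: a=-5, c=M2/2=141/22, d=(M3−M2)/(6·1)=-47/22, b=Δ2−h2·(2M2+M3)/6=41/11
t_q=5/2 → seg 1, τ=1/2; S=0+-47/22·τ+-153/44·τ²+145/88·τ³=-1219/704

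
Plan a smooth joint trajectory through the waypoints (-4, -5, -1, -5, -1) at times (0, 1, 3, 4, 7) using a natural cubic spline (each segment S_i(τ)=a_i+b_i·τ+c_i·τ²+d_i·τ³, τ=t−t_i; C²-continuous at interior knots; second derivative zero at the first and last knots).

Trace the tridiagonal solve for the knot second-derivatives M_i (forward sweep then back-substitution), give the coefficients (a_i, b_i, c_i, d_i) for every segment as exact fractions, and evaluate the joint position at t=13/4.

Δ: Δ0=-1, Δ1=2, Δ2=-4, Δ3=4/3
row 1: diag=6, rhs=18; c'=1/3, d'=3
row 2: denom=6−2·1/3=16/3; d'=(-36−2·3)/(16/3)=-63/8
row 3: denom=8−1·3/16=125/16; d'=(32−1·-63/8)/(125/16)=638/125
back: M3=638/125
back: M2=-63/8−3/16·638/125=-1104/125
back: M1=3−1/3·-1104/125=743/125
M: M0=0, M1=743/125, M2=-1104/125, M3=638/125, M4=0
seg 0: a=-4, c=M0/2=0, d=(M1−M0)/(6·1)=743/750, b=Δ0−h0·(2M0+M1)/6=-1493/750
seg 1: a=-5, c=M1/2=743/250, d=(M2−M1)/(6·2)=-1847/1500, b=Δ1−h1·(2M1+M2)/6=368/375
seg 2: a=-1, c=M2/2=-552/125, d=(M3−M2)/(6·1)=871/375, b=Δ2−h2·(2M2+M3)/6=-143/75
seg 3: a=-5, c=M3/2=319/125, d=(M4−M3)/(6·3)=-319/1125, b=Δ3−h3·(2M3+M4)/6=-1414/375
t_q=13/4 → seg 2, τ=1/4; S=-1+-143/75·τ+-552/125·τ²+871/375·τ³=-13731/8000

  seg 0: a=-4 b=-1493/750 c=0 d=743/750
  seg 1: a=-5 b=368/375 c=743/250 d=-1847/1500
  seg 2: a=-1 b=-143/75 c=-552/125 d=871/375
  seg 3: a=-5 b=-1414/375 c=319/125 d=-319/1125
S(13/4) = -13731/8000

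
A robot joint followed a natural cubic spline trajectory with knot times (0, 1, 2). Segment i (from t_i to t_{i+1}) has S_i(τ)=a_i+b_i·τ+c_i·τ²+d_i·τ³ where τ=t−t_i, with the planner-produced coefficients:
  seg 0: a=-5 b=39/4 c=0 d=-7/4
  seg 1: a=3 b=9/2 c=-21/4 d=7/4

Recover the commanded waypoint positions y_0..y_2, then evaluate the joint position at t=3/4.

y_0=-5 y_1=3 y_2=4
S(3/4) = 403/256

y_0 = S_0(0) = a_0 = -5
y_1 = S_1(0) = a_1 = 3
y_2 = S_1(1) = 4
t_q=3/4 is in segment 0 (τ=3/4); S_0(τ)=403/256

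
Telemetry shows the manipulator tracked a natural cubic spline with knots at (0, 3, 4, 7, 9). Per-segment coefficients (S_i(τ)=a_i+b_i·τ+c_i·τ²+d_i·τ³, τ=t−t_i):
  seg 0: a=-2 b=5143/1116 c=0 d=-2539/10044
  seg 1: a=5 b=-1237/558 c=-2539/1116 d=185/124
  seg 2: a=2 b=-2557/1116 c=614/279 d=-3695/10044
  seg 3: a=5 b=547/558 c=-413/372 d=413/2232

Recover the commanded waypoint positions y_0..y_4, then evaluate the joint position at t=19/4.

y_0=-2 y_1=5 y_2=2 y_3=5 y_4=4
S(19/4) = 10827/7936

y_0 = S_0(0) = a_0 = -2
y_1 = S_1(0) = a_1 = 5
y_2 = S_2(0) = a_2 = 2
y_3 = S_3(0) = a_3 = 5
y_4 = S_3(2) = 4
t_q=19/4 is in segment 2 (τ=3/4); S_2(τ)=10827/7936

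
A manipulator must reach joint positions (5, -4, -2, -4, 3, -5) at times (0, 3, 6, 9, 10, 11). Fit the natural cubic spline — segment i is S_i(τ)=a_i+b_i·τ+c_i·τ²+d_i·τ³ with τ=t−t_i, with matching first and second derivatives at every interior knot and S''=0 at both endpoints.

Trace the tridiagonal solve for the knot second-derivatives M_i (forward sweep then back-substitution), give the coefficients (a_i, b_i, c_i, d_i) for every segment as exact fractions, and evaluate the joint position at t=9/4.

Δ: Δ0=-3, Δ1=2/3, Δ2=-2/3, Δ3=7, Δ4=-8
row 1: diag=12, rhs=22; c'=1/4, d'=11/6
row 2: denom=12−3·1/4=45/4; d'=(-8−3·11/6)/(45/4)=-6/5
row 3: denom=8−3·4/15=36/5; d'=(46−3·-6/5)/(36/5)=62/9
row 4: denom=4−1·5/36=139/36; d'=(-90−1·62/9)/(139/36)=-3488/139
back: M4=-3488/139
back: M3=62/9−5/36·-3488/139=1442/139
back: M2=-6/5−4/15·1442/139=-1654/417
back: M1=11/6−1/4·-1654/417=1178/417
M: M0=0, M1=1178/417, M2=-1654/417, M3=1442/139, M4=-3488/139, M5=0
seg 0: a=5, c=M0/2=0, d=(M1−M0)/(6·3)=589/3753, b=Δ0−h0·(2M0+M1)/6=-1840/417
seg 1: a=-4, c=M1/2=589/417, d=(M2−M1)/(6·3)=-472/1251, b=Δ1−h1·(2M1+M2)/6=-73/417
seg 2: a=-2, c=M2/2=-827/417, d=(M3−M2)/(6·3)=2990/3753, b=Δ2−h2·(2M2+M3)/6=-787/417
seg 3: a=-4, c=M3/2=721/139, d=(M4−M3)/(6·1)=-2465/417, b=Δ3−h3·(2M3+M4)/6=3221/417
seg 4: a=3, c=M4/2=-1744/139, d=(M5−M4)/(6·1)=1744/417, b=Δ4−h4·(2M4+M5)/6=152/417
t_q=9/4 → seg 0, τ=9/4; S=5+-1840/417·τ+0·τ²+589/3753·τ³=-27937/8896

  seg 0: a=5 b=-1840/417 c=0 d=589/3753
  seg 1: a=-4 b=-73/417 c=589/417 d=-472/1251
  seg 2: a=-2 b=-787/417 c=-827/417 d=2990/3753
  seg 3: a=-4 b=3221/417 c=721/139 d=-2465/417
  seg 4: a=3 b=152/417 c=-1744/139 d=1744/417
S(9/4) = -27937/8896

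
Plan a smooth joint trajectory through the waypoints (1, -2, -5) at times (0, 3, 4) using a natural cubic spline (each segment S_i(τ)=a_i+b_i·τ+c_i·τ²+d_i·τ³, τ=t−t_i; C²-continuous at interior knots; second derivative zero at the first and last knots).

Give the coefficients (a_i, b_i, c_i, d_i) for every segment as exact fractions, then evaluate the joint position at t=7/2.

Δ: Δ0=-1, Δ1=-3
row 1: diag=8, rhs=-12; c'=1/8, d'=-3/2
back: M1=-3/2
M: M0=0, M1=-3/2, M2=0
seg 0: a=1, c=M0/2=0, d=(M1−M0)/(6·3)=-1/12, b=Δ0−h0·(2M0+M1)/6=-1/4
seg 1: a=-2, c=M1/2=-3/4, d=(M2−M1)/(6·1)=1/4, b=Δ1−h1·(2M1+M2)/6=-5/2
t_q=7/2 → seg 1, τ=1/2; S=-2+-5/2·τ+-3/4·τ²+1/4·τ³=-109/32

  seg 0: a=1 b=-1/4 c=0 d=-1/12
  seg 1: a=-2 b=-5/2 c=-3/4 d=1/4
S(7/2) = -109/32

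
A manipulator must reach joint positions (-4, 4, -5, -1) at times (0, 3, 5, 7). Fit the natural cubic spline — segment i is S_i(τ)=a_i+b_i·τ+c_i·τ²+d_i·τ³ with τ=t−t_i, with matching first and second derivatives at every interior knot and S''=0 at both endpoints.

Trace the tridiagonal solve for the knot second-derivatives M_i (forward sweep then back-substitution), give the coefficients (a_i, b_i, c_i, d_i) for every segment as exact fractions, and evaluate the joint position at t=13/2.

Δ: Δ0=8/3, Δ1=-9/2, Δ2=2
row 1: diag=10, rhs=-43; c'=1/5, d'=-43/10
row 2: denom=8−2·1/5=38/5; d'=(39−2·-43/10)/(38/5)=119/19
back: M2=119/19
back: M1=-43/10−1/5·119/19=-211/38
M: M0=0, M1=-211/38, M2=119/19, M3=0
seg 0: a=-4, c=M0/2=0, d=(M1−M0)/(6·3)=-211/684, b=Δ0−h0·(2M0+M1)/6=1241/228
seg 1: a=4, c=M1/2=-211/76, d=(M2−M1)/(6·2)=449/456, b=Δ1−h1·(2M1+M2)/6=-329/114
seg 2: a=-5, c=M2/2=119/38, d=(M3−M2)/(6·2)=-119/228, b=Δ2−h2·(2M2+M3)/6=-124/57
t_q=13/2 → seg 2, τ=3/2; S=-5+-124/57·τ+119/38·τ²+-119/228·τ³=-1811/608

  seg 0: a=-4 b=1241/228 c=0 d=-211/684
  seg 1: a=4 b=-329/114 c=-211/76 d=449/456
  seg 2: a=-5 b=-124/57 c=119/38 d=-119/228
S(13/2) = -1811/608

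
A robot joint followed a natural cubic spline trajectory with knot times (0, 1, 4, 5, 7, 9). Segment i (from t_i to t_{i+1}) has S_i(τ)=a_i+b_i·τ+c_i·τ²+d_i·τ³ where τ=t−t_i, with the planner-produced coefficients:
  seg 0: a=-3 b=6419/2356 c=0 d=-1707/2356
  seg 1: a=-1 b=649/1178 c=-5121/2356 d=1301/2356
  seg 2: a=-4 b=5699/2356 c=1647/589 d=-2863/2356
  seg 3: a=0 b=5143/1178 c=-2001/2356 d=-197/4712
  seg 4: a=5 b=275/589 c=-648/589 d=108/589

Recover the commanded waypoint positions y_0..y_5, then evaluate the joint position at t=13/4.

y_0 = S_0(0) = a_0 = -3
y_1 = S_1(0) = a_1 = -1
y_2 = S_2(0) = a_2 = -4
y_3 = S_3(0) = a_3 = 0
y_4 = S_4(0) = a_4 = 5
y_5 = S_4(2) = 3
t_q=13/4 is in segment 1 (τ=9/4); S_1(τ)=-674647/150784

y_0=-3 y_1=-1 y_2=-4 y_3=0 y_4=5 y_5=3
S(13/4) = -674647/150784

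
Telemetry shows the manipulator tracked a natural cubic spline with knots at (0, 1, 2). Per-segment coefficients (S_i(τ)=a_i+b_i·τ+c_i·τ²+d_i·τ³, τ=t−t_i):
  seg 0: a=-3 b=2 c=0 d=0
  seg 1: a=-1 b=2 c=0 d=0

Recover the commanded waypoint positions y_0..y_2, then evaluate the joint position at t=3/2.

y_0=-3 y_1=-1 y_2=1
S(3/2) = 0

y_0 = S_0(0) = a_0 = -3
y_1 = S_1(0) = a_1 = -1
y_2 = S_1(1) = 1
t_q=3/2 is in segment 1 (τ=1/2); S_1(τ)=0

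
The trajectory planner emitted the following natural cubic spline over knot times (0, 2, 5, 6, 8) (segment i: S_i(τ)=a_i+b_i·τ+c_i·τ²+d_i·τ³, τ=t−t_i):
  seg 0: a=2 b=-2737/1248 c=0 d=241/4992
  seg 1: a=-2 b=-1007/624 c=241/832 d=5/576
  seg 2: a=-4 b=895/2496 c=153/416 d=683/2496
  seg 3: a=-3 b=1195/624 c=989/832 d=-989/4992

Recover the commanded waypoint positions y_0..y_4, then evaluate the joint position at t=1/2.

y_0=2 y_1=-2 y_2=-4 y_3=-3 y_4=4
S(1/2) = 12107/13312

y_0 = S_0(0) = a_0 = 2
y_1 = S_1(0) = a_1 = -2
y_2 = S_2(0) = a_2 = -4
y_3 = S_3(0) = a_3 = -3
y_4 = S_3(2) = 4
t_q=1/2 is in segment 0 (τ=1/2); S_0(τ)=12107/13312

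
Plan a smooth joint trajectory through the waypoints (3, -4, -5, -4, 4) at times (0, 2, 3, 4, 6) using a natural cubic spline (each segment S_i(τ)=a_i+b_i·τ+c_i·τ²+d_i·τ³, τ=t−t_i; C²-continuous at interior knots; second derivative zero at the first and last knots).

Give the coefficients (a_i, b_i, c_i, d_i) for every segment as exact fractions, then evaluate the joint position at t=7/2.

  seg 0: a=3 b=-559/132 c=0 d=97/528
  seg 1: a=-4 b=-67/33 c=97/88 d=-19/264
  seg 2: a=-5 b=-1/24 c=39/44 d=41/264
  seg 3: a=-4 b=145/66 c=119/88 d=-119/528
S(7/2) = -3365/704

Δ: Δ0=-7/2, Δ1=-1, Δ2=1, Δ3=4
row 1: diag=6, rhs=15; c'=1/6, d'=5/2
row 2: denom=4−1·1/6=23/6; d'=(12−1·5/2)/(23/6)=57/23
row 3: denom=6−1·6/23=132/23; d'=(18−1·57/23)/(132/23)=119/44
back: M3=119/44
back: M2=57/23−6/23·119/44=39/22
back: M1=5/2−1/6·39/22=97/44
M: M0=0, M1=97/44, M2=39/22, M3=119/44, M4=0
seg 0: a=3, c=M0/2=0, d=(M1−M0)/(6·2)=97/528, b=Δ0−h0·(2M0+M1)/6=-559/132
seg 1: a=-4, c=M1/2=97/88, d=(M2−M1)/(6·1)=-19/264, b=Δ1−h1·(2M1+M2)/6=-67/33
seg 2: a=-5, c=M2/2=39/44, d=(M3−M2)/(6·1)=41/264, b=Δ2−h2·(2M2+M3)/6=-1/24
seg 3: a=-4, c=M3/2=119/88, d=(M4−M3)/(6·2)=-119/528, b=Δ3−h3·(2M3+M4)/6=145/66
t_q=7/2 → seg 2, τ=1/2; S=-5+-1/24·τ+39/44·τ²+41/264·τ³=-3365/704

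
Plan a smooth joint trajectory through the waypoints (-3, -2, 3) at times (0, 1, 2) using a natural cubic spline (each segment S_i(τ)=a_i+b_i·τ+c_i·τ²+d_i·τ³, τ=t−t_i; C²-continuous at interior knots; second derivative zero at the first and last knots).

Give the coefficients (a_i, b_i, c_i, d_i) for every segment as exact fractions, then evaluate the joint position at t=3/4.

Δ: Δ0=1, Δ1=5
row 1: diag=4, rhs=24; c'=1/4, d'=6
back: M1=6
M: M0=0, M1=6, M2=0
seg 0: a=-3, c=M0/2=0, d=(M1−M0)/(6·1)=1, b=Δ0−h0·(2M0+M1)/6=0
seg 1: a=-2, c=M1/2=3, d=(M2−M1)/(6·1)=-1, b=Δ1−h1·(2M1+M2)/6=3
t_q=3/4 → seg 0, τ=3/4; S=-3+0·τ+0·τ²+1·τ³=-165/64

  seg 0: a=-3 b=0 c=0 d=1
  seg 1: a=-2 b=3 c=3 d=-1
S(3/4) = -165/64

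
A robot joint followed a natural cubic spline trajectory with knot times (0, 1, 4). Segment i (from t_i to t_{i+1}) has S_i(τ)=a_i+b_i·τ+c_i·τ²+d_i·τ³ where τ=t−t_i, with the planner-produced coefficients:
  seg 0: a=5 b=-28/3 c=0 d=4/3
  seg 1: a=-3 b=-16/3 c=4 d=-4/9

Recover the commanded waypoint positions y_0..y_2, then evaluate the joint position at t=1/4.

y_0 = S_0(0) = a_0 = 5
y_1 = S_1(0) = a_1 = -3
y_2 = S_1(3) = 5
t_q=1/4 is in segment 0 (τ=1/4); S_0(τ)=43/16

y_0=5 y_1=-3 y_2=5
S(1/4) = 43/16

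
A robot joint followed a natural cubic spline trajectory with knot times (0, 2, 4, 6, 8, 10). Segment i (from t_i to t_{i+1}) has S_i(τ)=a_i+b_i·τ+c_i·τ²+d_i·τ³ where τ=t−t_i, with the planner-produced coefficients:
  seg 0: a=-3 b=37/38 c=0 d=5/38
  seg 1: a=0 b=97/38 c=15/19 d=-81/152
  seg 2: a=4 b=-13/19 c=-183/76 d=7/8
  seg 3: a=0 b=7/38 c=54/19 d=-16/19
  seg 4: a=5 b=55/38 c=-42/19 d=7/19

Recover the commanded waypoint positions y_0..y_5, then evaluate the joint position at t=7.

y_0=-3 y_1=0 y_2=4 y_3=0 y_4=5 y_5=2
S(7) = 83/38

y_0 = S_0(0) = a_0 = -3
y_1 = S_1(0) = a_1 = 0
y_2 = S_2(0) = a_2 = 4
y_3 = S_3(0) = a_3 = 0
y_4 = S_4(0) = a_4 = 5
y_5 = S_4(2) = 2
t_q=7 is in segment 3 (τ=1); S_3(τ)=83/38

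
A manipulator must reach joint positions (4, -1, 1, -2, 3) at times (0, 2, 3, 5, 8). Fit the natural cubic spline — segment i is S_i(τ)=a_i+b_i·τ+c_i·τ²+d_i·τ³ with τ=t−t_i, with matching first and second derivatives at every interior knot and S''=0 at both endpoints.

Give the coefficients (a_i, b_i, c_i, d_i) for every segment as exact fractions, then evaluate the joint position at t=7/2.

Δ: Δ0=-5/2, Δ1=2, Δ2=-3/2, Δ3=5/3
row 1: diag=6, rhs=27; c'=1/6, d'=9/2
row 2: denom=6−1·1/6=35/6; d'=(-21−1·9/2)/(35/6)=-153/35
row 3: denom=10−2·12/35=326/35; d'=(19−2·-153/35)/(326/35)=971/326
back: M3=971/326
back: M2=-153/35−12/35·971/326=-879/163
back: M1=9/2−1/6·-879/163=880/163
M: M0=0, M1=880/163, M2=-879/163, M3=971/326, M4=0
seg 0: a=4, c=M0/2=0, d=(M1−M0)/(6·2)=220/489, b=Δ0−h0·(2M0+M1)/6=-4205/978
seg 1: a=-1, c=M1/2=440/163, d=(M2−M1)/(6·1)=-1759/978, b=Δ1−h1·(2M1+M2)/6=1075/978
seg 2: a=1, c=M2/2=-879/326, d=(M3−M2)/(6·2)=2729/3912, b=Δ2−h2·(2M2+M3)/6=539/489
seg 3: a=-2, c=M3/2=971/652, d=(M4−M3)/(6·3)=-971/5868, b=Δ3−h3·(2M3+M4)/6=-1283/978
t_q=7/2 → seg 2, τ=1/2; S=1+539/489·τ+-879/326·τ²+2729/3912·τ³=10059/10432

  seg 0: a=4 b=-4205/978 c=0 d=220/489
  seg 1: a=-1 b=1075/978 c=440/163 d=-1759/978
  seg 2: a=1 b=539/489 c=-879/326 d=2729/3912
  seg 3: a=-2 b=-1283/978 c=971/652 d=-971/5868
S(7/2) = 10059/10432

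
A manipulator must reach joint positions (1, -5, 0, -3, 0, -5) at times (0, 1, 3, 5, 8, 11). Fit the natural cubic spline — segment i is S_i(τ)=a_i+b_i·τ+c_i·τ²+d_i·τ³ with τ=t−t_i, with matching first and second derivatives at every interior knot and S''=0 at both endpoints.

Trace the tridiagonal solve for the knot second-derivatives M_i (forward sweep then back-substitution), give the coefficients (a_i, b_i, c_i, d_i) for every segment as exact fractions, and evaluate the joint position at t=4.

  seg 0: a=1 b=-8939/1149 c=0 d=2045/1149
  seg 1: a=-5 b=-2804/1149 c=2045/383 d=-13187/9192
  seg 2: a=0 b=3911/2298 c=-5007/1532 d=7663/9192
  seg 3: a=-3 b=-1571/1149 c=664/383 d=-3256/10341
  seg 4: a=0 b=613/1149 c=-1264/1149 d=1264/10341
S(4) = -2245/3064

Δ: Δ0=-6, Δ1=5/2, Δ2=-3/2, Δ3=1, Δ4=-5/3
row 1: diag=6, rhs=51; c'=1/3, d'=17/2
row 2: denom=8−2·1/3=22/3; d'=(-24−2·17/2)/(22/3)=-123/22
row 3: denom=10−2·3/11=104/11; d'=(15−2·-123/22)/(104/11)=36/13
row 4: denom=12−3·33/104=1149/104; d'=(-16−3·36/13)/(1149/104)=-2528/1149
back: M4=-2528/1149
back: M3=36/13−33/104·-2528/1149=1328/383
back: M2=-123/22−3/11·1328/383=-5007/766
back: M1=17/2−1/3·-5007/766=4090/383
M: M0=0, M1=4090/383, M2=-5007/766, M3=1328/383, M4=-2528/1149, M5=0
seg 0: a=1, c=M0/2=0, d=(M1−M0)/(6·1)=2045/1149, b=Δ0−h0·(2M0+M1)/6=-8939/1149
seg 1: a=-5, c=M1/2=2045/383, d=(M2−M1)/(6·2)=-13187/9192, b=Δ1−h1·(2M1+M2)/6=-2804/1149
seg 2: a=0, c=M2/2=-5007/1532, d=(M3−M2)/(6·2)=7663/9192, b=Δ2−h2·(2M2+M3)/6=3911/2298
seg 3: a=-3, c=M3/2=664/383, d=(M4−M3)/(6·3)=-3256/10341, b=Δ3−h3·(2M3+M4)/6=-1571/1149
seg 4: a=0, c=M4/2=-1264/1149, d=(M5−M4)/(6·3)=1264/10341, b=Δ4−h4·(2M4+M5)/6=613/1149
t_q=4 → seg 2, τ=1; S=0+3911/2298·τ+-5007/1532·τ²+7663/9192·τ³=-2245/3064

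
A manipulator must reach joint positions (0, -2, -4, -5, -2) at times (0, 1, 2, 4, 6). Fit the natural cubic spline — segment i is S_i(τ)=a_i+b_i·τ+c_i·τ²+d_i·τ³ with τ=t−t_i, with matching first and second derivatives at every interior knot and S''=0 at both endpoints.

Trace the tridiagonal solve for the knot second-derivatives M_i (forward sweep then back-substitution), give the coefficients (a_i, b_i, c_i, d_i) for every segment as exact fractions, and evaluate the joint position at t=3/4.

Δ: Δ0=-2, Δ1=-2, Δ2=-1/2, Δ3=3/2
row 1: diag=4, rhs=0; c'=1/4, d'=0
row 2: denom=6−1·1/4=23/4; d'=(9−1·0)/(23/4)=36/23
row 3: denom=8−2·8/23=168/23; d'=(12−2·36/23)/(168/23)=17/14
back: M3=17/14
back: M2=36/23−8/23·17/14=8/7
back: M1=0−1/4·8/7=-2/7
M: M0=0, M1=-2/7, M2=8/7, M3=17/14, M4=0
seg 0: a=0, c=M0/2=0, d=(M1−M0)/(6·1)=-1/21, b=Δ0−h0·(2M0+M1)/6=-41/21
seg 1: a=-2, c=M1/2=-1/7, d=(M2−M1)/(6·1)=5/21, b=Δ1−h1·(2M1+M2)/6=-44/21
seg 2: a=-4, c=M2/2=4/7, d=(M3−M2)/(6·2)=1/168, b=Δ2−h2·(2M2+M3)/6=-5/3
seg 3: a=-5, c=M3/2=17/28, d=(M4−M3)/(6·2)=-17/168, b=Δ3−h3·(2M3+M4)/6=29/42
t_q=3/4 → seg 0, τ=3/4; S=0+-41/21·τ+0·τ²+-1/21·τ³=-95/64

  seg 0: a=0 b=-41/21 c=0 d=-1/21
  seg 1: a=-2 b=-44/21 c=-1/7 d=5/21
  seg 2: a=-4 b=-5/3 c=4/7 d=1/168
  seg 3: a=-5 b=29/42 c=17/28 d=-17/168
S(3/4) = -95/64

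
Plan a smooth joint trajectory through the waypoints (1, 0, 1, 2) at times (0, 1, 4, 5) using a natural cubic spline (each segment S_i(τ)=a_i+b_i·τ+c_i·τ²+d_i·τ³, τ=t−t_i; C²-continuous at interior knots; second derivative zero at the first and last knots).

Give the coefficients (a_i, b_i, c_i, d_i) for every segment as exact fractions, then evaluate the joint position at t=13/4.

Δ: Δ0=-1, Δ1=1/3, Δ2=1
row 1: diag=8, rhs=8; c'=3/8, d'=1
row 2: denom=8−3·3/8=55/8; d'=(4−3·1)/(55/8)=8/55
back: M2=8/55
back: M1=1−3/8·8/55=52/55
M: M0=0, M1=52/55, M2=8/55, M3=0
seg 0: a=1, c=M0/2=0, d=(M1−M0)/(6·1)=26/165, b=Δ0−h0·(2M0+M1)/6=-191/165
seg 1: a=0, c=M1/2=26/55, d=(M2−M1)/(6·3)=-2/45, b=Δ1−h1·(2M1+M2)/6=-113/165
seg 2: a=1, c=M2/2=4/55, d=(M3−M2)/(6·1)=-4/165, b=Δ2−h2·(2M2+M3)/6=157/165
t_q=13/4 → seg 1, τ=9/4; S=0+-113/165·τ+26/55·τ²+-2/45·τ³=609/1760

  seg 0: a=1 b=-191/165 c=0 d=26/165
  seg 1: a=0 b=-113/165 c=26/55 d=-2/45
  seg 2: a=1 b=157/165 c=4/55 d=-4/165
S(13/4) = 609/1760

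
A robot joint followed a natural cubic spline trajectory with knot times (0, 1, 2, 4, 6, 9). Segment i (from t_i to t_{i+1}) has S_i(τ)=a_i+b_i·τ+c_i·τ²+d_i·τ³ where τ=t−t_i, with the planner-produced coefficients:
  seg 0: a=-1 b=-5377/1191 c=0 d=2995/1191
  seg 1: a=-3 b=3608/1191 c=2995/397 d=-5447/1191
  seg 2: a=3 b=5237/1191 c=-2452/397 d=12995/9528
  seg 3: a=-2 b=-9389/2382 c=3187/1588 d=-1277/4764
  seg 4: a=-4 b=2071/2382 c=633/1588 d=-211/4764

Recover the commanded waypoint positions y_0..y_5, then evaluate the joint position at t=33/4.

y_0 = S_0(0) = a_0 = -1
y_1 = S_1(0) = a_1 = -3
y_2 = S_2(0) = a_2 = 3
y_3 = S_3(0) = a_3 = -2
y_4 = S_4(0) = a_4 = -4
y_5 = S_4(3) = 1
t_q=33/4 is in segment 4 (τ=9/4); S_4(τ)=-53893/101632

y_0=-1 y_1=-3 y_2=3 y_3=-2 y_4=-4 y_5=1
S(33/4) = -53893/101632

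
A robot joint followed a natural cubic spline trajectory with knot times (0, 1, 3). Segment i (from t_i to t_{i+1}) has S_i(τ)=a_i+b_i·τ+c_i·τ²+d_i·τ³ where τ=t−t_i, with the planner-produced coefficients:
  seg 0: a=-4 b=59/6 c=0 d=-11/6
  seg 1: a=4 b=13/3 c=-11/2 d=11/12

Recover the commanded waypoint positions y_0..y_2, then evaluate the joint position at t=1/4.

y_0=-4 y_1=4 y_2=-2
S(1/4) = -201/128

y_0 = S_0(0) = a_0 = -4
y_1 = S_1(0) = a_1 = 4
y_2 = S_1(2) = -2
t_q=1/4 is in segment 0 (τ=1/4); S_0(τ)=-201/128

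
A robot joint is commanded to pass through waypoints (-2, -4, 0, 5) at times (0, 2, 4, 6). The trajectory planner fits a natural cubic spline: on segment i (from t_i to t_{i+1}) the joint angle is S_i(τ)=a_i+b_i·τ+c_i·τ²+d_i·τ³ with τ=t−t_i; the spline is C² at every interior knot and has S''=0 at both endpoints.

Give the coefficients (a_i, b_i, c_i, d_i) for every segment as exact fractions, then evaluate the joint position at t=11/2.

Δ: Δ0=-1, Δ1=2, Δ2=5/2
row 1: diag=8, rhs=18; c'=1/4, d'=9/4
row 2: denom=8−2·1/4=15/2; d'=(3−2·9/4)/(15/2)=-1/5
back: M2=-1/5
back: M1=9/4−1/4·-1/5=23/10
M: M0=0, M1=23/10, M2=-1/5, M3=0
seg 0: a=-2, c=M0/2=0, d=(M1−M0)/(6·2)=23/120, b=Δ0−h0·(2M0+M1)/6=-53/30
seg 1: a=-4, c=M1/2=23/20, d=(M2−M1)/(6·2)=-5/24, b=Δ1−h1·(2M1+M2)/6=8/15
seg 2: a=0, c=M2/2=-1/10, d=(M3−M2)/(6·2)=1/60, b=Δ2−h2·(2M2+M3)/6=79/30
t_q=11/2 → seg 2, τ=3/2; S=0+79/30·τ+-1/10·τ²+1/60·τ³=121/32

  seg 0: a=-2 b=-53/30 c=0 d=23/120
  seg 1: a=-4 b=8/15 c=23/20 d=-5/24
  seg 2: a=0 b=79/30 c=-1/10 d=1/60
S(11/2) = 121/32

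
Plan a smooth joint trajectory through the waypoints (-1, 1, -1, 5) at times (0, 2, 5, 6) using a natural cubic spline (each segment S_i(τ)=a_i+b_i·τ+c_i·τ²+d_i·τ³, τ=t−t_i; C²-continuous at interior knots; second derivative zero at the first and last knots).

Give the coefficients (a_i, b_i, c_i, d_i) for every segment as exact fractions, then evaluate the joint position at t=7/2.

Δ: Δ0=1, Δ1=-2/3, Δ2=6
row 1: diag=10, rhs=-10; c'=3/10, d'=-1
row 2: denom=8−3·3/10=71/10; d'=(40−3·-1)/(71/10)=430/71
back: M2=430/71
back: M1=-1−3/10·430/71=-200/71
M: M0=0, M1=-200/71, M2=430/71, M3=0
seg 0: a=-1, c=M0/2=0, d=(M1−M0)/(6·2)=-50/213, b=Δ0−h0·(2M0+M1)/6=413/213
seg 1: a=1, c=M1/2=-100/71, d=(M2−M1)/(6·3)=35/71, b=Δ1−h1·(2M1+M2)/6=-187/213
seg 2: a=-1, c=M2/2=215/71, d=(M3−M2)/(6·1)=-215/213, b=Δ2−h2·(2M2+M3)/6=848/213
t_q=7/2 → seg 1, τ=3/2; S=1+-187/213·τ+-100/71·τ²+35/71·τ³=-1035/568

  seg 0: a=-1 b=413/213 c=0 d=-50/213
  seg 1: a=1 b=-187/213 c=-100/71 d=35/71
  seg 2: a=-1 b=848/213 c=215/71 d=-215/213
S(7/2) = -1035/568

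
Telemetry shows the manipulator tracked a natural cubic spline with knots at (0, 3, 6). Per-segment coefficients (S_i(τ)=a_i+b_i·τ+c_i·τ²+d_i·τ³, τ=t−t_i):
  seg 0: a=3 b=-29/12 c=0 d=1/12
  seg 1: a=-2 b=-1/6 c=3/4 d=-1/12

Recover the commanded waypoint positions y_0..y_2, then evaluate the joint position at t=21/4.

y_0 = S_0(0) = a_0 = 3
y_1 = S_1(0) = a_1 = -2
y_2 = S_1(3) = 2
t_q=21/4 is in segment 1 (τ=9/4); S_1(τ)=121/256

y_0=3 y_1=-2 y_2=2
S(21/4) = 121/256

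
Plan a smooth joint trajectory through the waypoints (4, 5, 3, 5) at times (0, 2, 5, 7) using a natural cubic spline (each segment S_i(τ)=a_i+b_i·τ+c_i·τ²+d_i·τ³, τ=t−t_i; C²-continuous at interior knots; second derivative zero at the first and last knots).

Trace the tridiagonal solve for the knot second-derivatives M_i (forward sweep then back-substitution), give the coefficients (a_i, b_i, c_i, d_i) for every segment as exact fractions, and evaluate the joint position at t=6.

  seg 0: a=4 b=473/546 c=0 d=-25/273
  seg 1: a=5 b=-127/546 c=-50/91 d=17/126
  seg 2: a=3 b=31/273 c=121/182 d=-121/1092
S(6) = 1335/364

Δ: Δ0=1/2, Δ1=-2/3, Δ2=1
row 1: diag=10, rhs=-7; c'=3/10, d'=-7/10
row 2: denom=10−3·3/10=91/10; d'=(10−3·-7/10)/(91/10)=121/91
back: M2=121/91
back: M1=-7/10−3/10·121/91=-100/91
M: M0=0, M1=-100/91, M2=121/91, M3=0
seg 0: a=4, c=M0/2=0, d=(M1−M0)/(6·2)=-25/273, b=Δ0−h0·(2M0+M1)/6=473/546
seg 1: a=5, c=M1/2=-50/91, d=(M2−M1)/(6·3)=17/126, b=Δ1−h1·(2M1+M2)/6=-127/546
seg 2: a=3, c=M2/2=121/182, d=(M3−M2)/(6·2)=-121/1092, b=Δ2−h2·(2M2+M3)/6=31/273
t_q=6 → seg 2, τ=1; S=3+31/273·τ+121/182·τ²+-121/1092·τ³=1335/364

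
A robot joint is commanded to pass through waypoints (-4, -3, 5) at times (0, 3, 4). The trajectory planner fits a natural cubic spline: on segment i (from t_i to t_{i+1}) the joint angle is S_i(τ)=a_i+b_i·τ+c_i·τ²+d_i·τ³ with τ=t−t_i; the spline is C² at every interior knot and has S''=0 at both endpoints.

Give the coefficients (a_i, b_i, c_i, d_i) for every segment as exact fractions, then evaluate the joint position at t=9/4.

  seg 0: a=-4 b=-61/24 c=0 d=23/72
  seg 1: a=-3 b=73/12 c=23/8 d=-23/24
S(9/4) = -3113/512

Δ: Δ0=1/3, Δ1=8
row 1: diag=8, rhs=46; c'=1/8, d'=23/4
back: M1=23/4
M: M0=0, M1=23/4, M2=0
seg 0: a=-4, c=M0/2=0, d=(M1−M0)/(6·3)=23/72, b=Δ0−h0·(2M0+M1)/6=-61/24
seg 1: a=-3, c=M1/2=23/8, d=(M2−M1)/(6·1)=-23/24, b=Δ1−h1·(2M1+M2)/6=73/12
t_q=9/4 → seg 0, τ=9/4; S=-4+-61/24·τ+0·τ²+23/72·τ³=-3113/512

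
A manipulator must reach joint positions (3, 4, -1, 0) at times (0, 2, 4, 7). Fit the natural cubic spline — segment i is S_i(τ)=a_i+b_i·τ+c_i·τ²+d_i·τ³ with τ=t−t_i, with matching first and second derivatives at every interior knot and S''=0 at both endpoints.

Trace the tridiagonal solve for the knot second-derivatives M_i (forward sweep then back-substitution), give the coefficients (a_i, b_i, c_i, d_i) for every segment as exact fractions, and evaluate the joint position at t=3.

Δ: Δ0=1/2, Δ1=-5/2, Δ2=1/3
row 1: diag=8, rhs=-18; c'=1/4, d'=-9/4
row 2: denom=10−2·1/4=19/2; d'=(17−2·-9/4)/(19/2)=43/19
back: M2=43/19
back: M1=-9/4−1/4·43/19=-107/38
M: M0=0, M1=-107/38, M2=43/19, M3=0
seg 0: a=3, c=M0/2=0, d=(M1−M0)/(6·2)=-107/456, b=Δ0−h0·(2M0+M1)/6=82/57
seg 1: a=4, c=M1/2=-107/76, d=(M2−M1)/(6·2)=193/456, b=Δ1−h1·(2M1+M2)/6=-157/114
seg 2: a=-1, c=M2/2=43/38, d=(M3−M2)/(6·3)=-43/342, b=Δ2−h2·(2M2+M3)/6=-110/57
t_q=3 → seg 1, τ=1; S=4+-157/114·τ+-107/76·τ²+193/456·τ³=249/152

  seg 0: a=3 b=82/57 c=0 d=-107/456
  seg 1: a=4 b=-157/114 c=-107/76 d=193/456
  seg 2: a=-1 b=-110/57 c=43/38 d=-43/342
S(3) = 249/152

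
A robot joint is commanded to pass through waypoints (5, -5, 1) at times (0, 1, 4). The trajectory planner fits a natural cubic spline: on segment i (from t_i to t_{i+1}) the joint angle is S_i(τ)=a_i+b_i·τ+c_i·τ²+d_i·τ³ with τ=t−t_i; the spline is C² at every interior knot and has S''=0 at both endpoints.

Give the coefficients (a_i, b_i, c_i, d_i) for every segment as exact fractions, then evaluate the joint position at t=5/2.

Δ: Δ0=-10, Δ1=2
row 1: diag=8, rhs=72; c'=3/8, d'=9
back: M1=9
M: M0=0, M1=9, M2=0
seg 0: a=5, c=M0/2=0, d=(M1−M0)/(6·1)=3/2, b=Δ0−h0·(2M0+M1)/6=-23/2
seg 1: a=-5, c=M1/2=9/2, d=(M2−M1)/(6·3)=-1/2, b=Δ1−h1·(2M1+M2)/6=-7
t_q=5/2 → seg 1, τ=3/2; S=-5+-7·τ+9/2·τ²+-1/2·τ³=-113/16

  seg 0: a=5 b=-23/2 c=0 d=3/2
  seg 1: a=-5 b=-7 c=9/2 d=-1/2
S(5/2) = -113/16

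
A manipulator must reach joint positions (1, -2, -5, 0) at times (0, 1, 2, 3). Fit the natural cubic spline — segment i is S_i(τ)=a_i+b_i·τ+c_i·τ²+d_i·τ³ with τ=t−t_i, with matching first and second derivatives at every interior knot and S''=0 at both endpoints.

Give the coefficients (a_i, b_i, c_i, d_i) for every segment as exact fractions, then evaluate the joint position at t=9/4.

Δ: Δ0=-3, Δ1=-3, Δ2=5
row 1: diag=4, rhs=0; c'=1/4, d'=0
row 2: denom=4−1·1/4=15/4; d'=(48−1·0)/(15/4)=64/5
back: M2=64/5
back: M1=0−1/4·64/5=-16/5
M: M0=0, M1=-16/5, M2=64/5, M3=0
seg 0: a=1, c=M0/2=0, d=(M1−M0)/(6·1)=-8/15, b=Δ0−h0·(2M0+M1)/6=-37/15
seg 1: a=-2, c=M1/2=-8/5, d=(M2−M1)/(6·1)=8/3, b=Δ1−h1·(2M1+M2)/6=-61/15
seg 2: a=-5, c=M2/2=32/5, d=(M3−M2)/(6·1)=-32/15, b=Δ2−h2·(2M2+M3)/6=11/15
t_q=9/4 → seg 2, τ=1/4; S=-5+11/15·τ+32/5·τ²+-32/15·τ³=-89/20

  seg 0: a=1 b=-37/15 c=0 d=-8/15
  seg 1: a=-2 b=-61/15 c=-8/5 d=8/3
  seg 2: a=-5 b=11/15 c=32/5 d=-32/15
S(9/4) = -89/20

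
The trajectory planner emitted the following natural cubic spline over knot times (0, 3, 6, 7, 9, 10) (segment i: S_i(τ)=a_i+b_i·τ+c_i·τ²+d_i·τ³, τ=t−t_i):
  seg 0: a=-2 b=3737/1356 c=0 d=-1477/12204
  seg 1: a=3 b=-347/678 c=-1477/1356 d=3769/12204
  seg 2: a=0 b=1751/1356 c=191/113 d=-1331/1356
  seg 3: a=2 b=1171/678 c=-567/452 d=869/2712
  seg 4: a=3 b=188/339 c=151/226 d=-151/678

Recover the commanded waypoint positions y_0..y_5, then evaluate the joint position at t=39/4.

y_0=-2 y_1=3 y_2=0 y_3=2 y_4=3 y_5=4
S(39/4) = 53485/14464

y_0 = S_0(0) = a_0 = -2
y_1 = S_1(0) = a_1 = 3
y_2 = S_2(0) = a_2 = 0
y_3 = S_3(0) = a_3 = 2
y_4 = S_4(0) = a_4 = 3
y_5 = S_4(1) = 4
t_q=39/4 is in segment 4 (τ=3/4); S_4(τ)=53485/14464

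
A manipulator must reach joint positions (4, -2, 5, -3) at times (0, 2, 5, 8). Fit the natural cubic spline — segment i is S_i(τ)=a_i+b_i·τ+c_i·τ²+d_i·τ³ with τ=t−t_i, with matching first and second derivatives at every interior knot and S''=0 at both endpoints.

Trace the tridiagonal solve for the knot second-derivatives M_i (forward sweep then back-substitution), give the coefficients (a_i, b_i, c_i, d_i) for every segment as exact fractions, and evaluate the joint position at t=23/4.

Δ: Δ0=-3, Δ1=7/3, Δ2=-8/3
row 1: diag=10, rhs=32; c'=3/10, d'=16/5
row 2: denom=12−3·3/10=111/10; d'=(-30−3·16/5)/(111/10)=-132/37
back: M2=-132/37
back: M1=16/5−3/10·-132/37=158/37
M: M0=0, M1=158/37, M2=-132/37, M3=0
seg 0: a=4, c=M0/2=0, d=(M1−M0)/(6·2)=79/222, b=Δ0−h0·(2M0+M1)/6=-491/111
seg 1: a=-2, c=M1/2=79/37, d=(M2−M1)/(6·3)=-145/333, b=Δ1−h1·(2M1+M2)/6=-17/111
seg 2: a=5, c=M2/2=-66/37, d=(M3−M2)/(6·3)=22/111, b=Δ2−h2·(2M2+M3)/6=100/111
t_q=23/4 → seg 2, τ=3/4; S=5+100/111·τ+-66/37·τ²+22/111·τ³=5631/1184

  seg 0: a=4 b=-491/111 c=0 d=79/222
  seg 1: a=-2 b=-17/111 c=79/37 d=-145/333
  seg 2: a=5 b=100/111 c=-66/37 d=22/111
S(23/4) = 5631/1184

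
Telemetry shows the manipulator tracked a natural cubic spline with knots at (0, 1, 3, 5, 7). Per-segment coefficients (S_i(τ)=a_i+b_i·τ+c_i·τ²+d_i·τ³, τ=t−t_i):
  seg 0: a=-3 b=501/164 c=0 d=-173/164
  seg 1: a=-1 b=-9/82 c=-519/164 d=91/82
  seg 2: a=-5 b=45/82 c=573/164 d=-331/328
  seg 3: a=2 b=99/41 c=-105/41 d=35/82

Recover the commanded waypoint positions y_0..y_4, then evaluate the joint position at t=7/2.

y_0 = S_0(0) = a_0 = -3
y_1 = S_1(0) = a_1 = -1
y_2 = S_2(0) = a_2 = -5
y_3 = S_3(0) = a_3 = 2
y_4 = S_3(2) = 0
t_q=7/2 is in segment 2 (τ=1/2); S_2(τ)=-10439/2624

y_0=-3 y_1=-1 y_2=-5 y_3=2 y_4=0
S(7/2) = -10439/2624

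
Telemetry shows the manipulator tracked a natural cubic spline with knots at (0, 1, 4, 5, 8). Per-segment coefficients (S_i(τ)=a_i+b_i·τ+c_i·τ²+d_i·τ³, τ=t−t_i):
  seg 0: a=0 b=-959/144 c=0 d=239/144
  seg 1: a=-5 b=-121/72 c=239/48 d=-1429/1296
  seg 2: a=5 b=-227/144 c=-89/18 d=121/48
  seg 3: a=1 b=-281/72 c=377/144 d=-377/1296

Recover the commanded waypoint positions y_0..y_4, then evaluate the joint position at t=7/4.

y_0 = S_0(0) = a_0 = 0
y_1 = S_1(0) = a_1 = -5
y_2 = S_2(0) = a_2 = 5
y_3 = S_3(0) = a_3 = 1
y_4 = S_3(3) = 5
t_q=7/4 is in segment 1 (τ=3/4); S_1(τ)=-4019/1024

y_0=0 y_1=-5 y_2=5 y_3=1 y_4=5
S(7/4) = -4019/1024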